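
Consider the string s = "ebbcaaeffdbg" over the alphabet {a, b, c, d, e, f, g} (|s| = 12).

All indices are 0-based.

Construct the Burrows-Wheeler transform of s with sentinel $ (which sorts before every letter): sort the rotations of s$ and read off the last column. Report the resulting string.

gcaebdbf$afeb

rank  rotation       last
    0  $ebbcaaeffdbg  g
    1  aaeffdbg$ebbc  c
    2  aeffdbg$ebbca  a
    3  bbcaaeffdbg$e  e
    4  bcaaeffdbg$eb  b
    5  bg$ebbcaaeffd  d
    6  caaeffdbg$ebb  b
    7  dbg$ebbcaaeff  f
    8  ebbcaaeffdbg$  $
    9  effdbg$ebbcaa  a
   10  fdbg$ebbcaaef  f
   11  ffdbg$ebbcaae  e
   12  g$ebbcaaeffdb  b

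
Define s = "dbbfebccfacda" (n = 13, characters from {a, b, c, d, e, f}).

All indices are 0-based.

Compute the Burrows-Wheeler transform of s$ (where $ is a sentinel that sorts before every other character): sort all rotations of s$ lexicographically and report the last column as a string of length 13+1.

adfdebbacc$fcb

rank  rotation        last
    0  $dbbfebccfacda  a
    1  a$dbbfebccfacd  d
    2  acda$dbbfebccf  f
    3  bbfebccfacda$d  d
    4  bccfacda$dbbfe  e
    5  bfebccfacda$db  b
    6  ccfacda$dbbfeb  b
    7  cda$dbbfebccfa  a
    8  cfacda$dbbfebc  c
    9  da$dbbfebccfac  c
   10  dbbfebccfacda$  $
   11  ebccfacda$dbbf  f
   12  facda$dbbfebcc  c
   13  febccfacda$dbb  b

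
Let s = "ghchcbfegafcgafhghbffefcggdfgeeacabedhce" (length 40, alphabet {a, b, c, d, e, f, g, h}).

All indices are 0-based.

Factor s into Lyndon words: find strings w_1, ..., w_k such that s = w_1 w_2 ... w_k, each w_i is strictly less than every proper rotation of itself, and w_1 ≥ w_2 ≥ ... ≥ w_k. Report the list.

emit factor 1: 'gh' (i=0, period=2)
emit factor 2: 'ch' (i=2, period=2)
emit factor 3: 'c' (i=4, period=1)
emit factor 4: 'bfeg' (i=5, period=4)
emit factor 5: 'afcgafhghbffefcggdfgee' (i=9, period=22)
emit factor 6: 'ac' (i=31, period=2)
emit factor 7: 'abedhce' (i=33, period=7)

["gh", "ch", "c", "bfeg", "afcgafhghbffefcggdfgee", "ac", "abedhce"]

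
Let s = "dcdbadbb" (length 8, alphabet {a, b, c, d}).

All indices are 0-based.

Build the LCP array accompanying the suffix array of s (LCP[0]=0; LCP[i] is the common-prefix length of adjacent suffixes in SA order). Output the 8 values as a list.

[0, 0, 1, 1, 0, 0, 2, 1]

rank | idx | suffix
   0 |   4 | adbb
   1 |   7 | b
   2 |   3 | badbb
   3 |   6 | bb
   4 |   1 | cdbadbb
   5 |   2 | dbadbb
   6 |   5 | dbb
   7 |   0 | dcdbadbb

SA = [4, 7, 3, 6, 1, 2, 5, 0]
[i] adj suffixes → lcp
  [1] 4/7 → 0 ('')
  [2] 7/3 → 1 ('b')
  [3] 3/6 → 1 ('b')
  [4] 6/1 → 0 ('')
  [5] 1/2 → 0 ('')
  [6] 2/5 → 2 ('db')
  [7] 5/0 → 1 ('d')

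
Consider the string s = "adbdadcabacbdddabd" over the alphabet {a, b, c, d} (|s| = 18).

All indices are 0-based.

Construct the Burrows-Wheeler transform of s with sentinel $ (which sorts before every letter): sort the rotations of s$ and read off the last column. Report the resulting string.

rank  rotation             last
    0  $adbdadcabacbdddabd  d
    1  abacbdddabd$adbdadc  c
    2  abd$adbdadcabacbddd  d
    3  acbdddabd$adbdadcab  b
    4  adbdadcabacbdddabd$  $
    5  adcabacbdddabd$adbd  d
    6  bacbdddabd$adbdadca  a
    7  bd$adbdadcabacbddda  a
    8  bdadcabacbdddabd$ad  d
    9  bdddabd$adbdadcabac  c
   10  cabacbdddabd$adbdad  d
   11  cbdddabd$adbdadcaba  a
   12  d$adbdadcabacbdddab  b
   13  dabd$adbdadcabacbdd  d
   14  dadcabacbdddabd$adb  b
   15  dbdadcabacbdddabd$a  a
   16  dcabacbdddabd$adbda  a
   17  ddabd$adbdadcabacbd  d
   18  dddabd$adbdadcabacb  b

dcdb$daadcdabdbaadb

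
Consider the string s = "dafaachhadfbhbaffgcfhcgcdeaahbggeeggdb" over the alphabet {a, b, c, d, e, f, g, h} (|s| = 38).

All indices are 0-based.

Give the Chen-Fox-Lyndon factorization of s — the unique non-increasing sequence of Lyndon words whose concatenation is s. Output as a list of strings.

["d", "af", "aachhadfbhbaffgcfhcgcdeaahbggeeggdb"]

emit factor 1: 'd' (i=0, period=1)
emit factor 2: 'af' (i=1, period=2)
emit factor 3: 'aachhadfbhbaffgcfhcgcdeaahbggeeggdb' (i=3, period=35)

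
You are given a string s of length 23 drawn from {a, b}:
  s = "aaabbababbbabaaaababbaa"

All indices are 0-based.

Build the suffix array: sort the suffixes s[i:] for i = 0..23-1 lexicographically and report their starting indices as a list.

[22, 21, 13, 14, 0, 15, 1, 11, 16, 5, 18, 2, 7, 20, 12, 10, 4, 17, 6, 19, 9, 3, 8]

sorted suffixes:
  #0 SA[0]=22  'a'
  #1 SA[1]=21  'aa'
  #2 SA[2]=13  'aaaababbaa'
  #3 SA[3]=14  'aaababbaa'
  #4 SA[4]=0  'aaabbababbbabaaaababbaa'
  #5 SA[5]=15  'aababbaa'
  #6 SA[6]=1  'aabbababbbabaaaababbaa'
  #7 SA[7]=11  'abaaaababbaa'
  #8 SA[8]=16  'ababbaa'
  #9 SA[9]=5  'ababbbabaaaababbaa'
  #10 SA[10]=18  'abbaa'
  #11 SA[11]=2  'abbababbbabaaaababbaa'
  #12 SA[12]=7  'abbbabaaaababbaa'
  #13 SA[13]=20  'baa'
  #14 SA[14]=12  'baaaababbaa'
  #15 SA[15]=10  'babaaaababbaa'
  #16 SA[16]=4  'bababbbabaaaababbaa'
  #17 SA[17]=17  'babbaa'
  #18 SA[18]=6  'babbbabaaaababbaa'
  #19 SA[19]=19  'bbaa'
  #20 SA[20]=9  'bbabaaaababbaa'
  #21 SA[21]=3  'bbababbbabaaaababbaa'
  #22 SA[22]=8  'bbbabaaaababbaa'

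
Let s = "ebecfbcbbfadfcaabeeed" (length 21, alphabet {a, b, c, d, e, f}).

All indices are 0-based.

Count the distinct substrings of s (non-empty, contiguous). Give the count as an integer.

214

rank→(start, suffix):
  0 → (14, 'aabeeed')
  1 → (15, 'abeeed')
  2 → (10, 'adfcaabeeed')
  3 → (7, 'bbfadfcaabeeed')
  4 → (5, 'bcbbfadfcaabeeed')
  5 → (1, 'becfbcbbfadfcaabeeed')
  6 → (16, 'beeed')
  7 → (8, 'bfadfcaabeeed')
  8 → (13, 'caabeeed')
  9 → (6, 'cbbfadfcaabeeed')
  10 → (3, 'cfbcbbfadfcaabeeed')
  11 → (20, 'd')
  12 → (11, 'dfcaabeeed')
  13 → (0, 'ebecfbcbbfadfcaabeeed')
  14 → (2, 'ecfbcbbfadfcaabeeed')
  15 → (19, 'ed')
  16 → (18, 'eed')
  17 → (17, 'eeed')
  18 → (9, 'fadfcaabeeed')
  19 → (4, 'fbcbbfadfcaabeeed')
  20 → (12, 'fcaabeeed')

SA = [14, 15, 10, 7, 5, 1, 16, 8, 13, 6, 3, 20, 11, 0, 2, 19, 18, 17, 9, 4, 12]
rank  pair      lcp
   1  s[14:],s[15:]  1  'a'
   2  s[15:],s[10:]  1  'a'
   3  s[10:],s[7:]  0  ''
   4  s[7:],s[5:]  1  'b'
   5  s[5:],s[1:]  1  'b'
   6  s[1:],s[16:]  2  'be'
   7  s[16:],s[8:]  1  'b'
   8  s[8:],s[13:]  0  ''
   9  s[13:],s[6:]  1  'c'
  10  s[6:],s[3:]  1  'c'
  11  s[3:],s[20:]  0  ''
  12  s[20:],s[11:]  1  'd'
  13  s[11:],s[0:]  0  ''
  14  s[0:],s[2:]  1  'e'
  15  s[2:],s[19:]  1  'e'
  16  s[19:],s[18:]  1  'e'
  17  s[18:],s[17:]  2  'ee'
  18  s[17:],s[9:]  0  ''
  19  s[9:],s[4:]  1  'f'
  20  s[4:],s[12:]  1  'f'

n(n+1)/2 = 21·22/2 = 231
Σ LCP = 0 + 1 + 1 + 0 + 1 + 1 + 2 + 1 + 0 + 1 + 1 + 0 + 1 + 0 + 1 + 1 + 1 + 2 + 0 + 1 + 1 = 17
distinct = 231 − 17 = 214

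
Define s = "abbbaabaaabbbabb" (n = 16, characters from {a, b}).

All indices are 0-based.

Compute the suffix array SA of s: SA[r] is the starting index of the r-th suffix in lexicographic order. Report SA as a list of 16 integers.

sorted suffixes:
  #0 SA[0]=7  'aaabbbabb'
  #1 SA[1]=4  'aabaaabbbabb'
  #2 SA[2]=8  'aabbbabb'
  #3 SA[3]=5  'abaaabbbabb'
  #4 SA[4]=13  'abb'
  #5 SA[5]=0  'abbbaabaaabbbabb'
  #6 SA[6]=9  'abbbabb'
  #7 SA[7]=15  'b'
  #8 SA[8]=6  'baaabbbabb'
  #9 SA[9]=3  'baabaaabbbabb'
  #10 SA[10]=12  'babb'
  #11 SA[11]=14  'bb'
  #12 SA[12]=2  'bbaabaaabbbabb'
  #13 SA[13]=11  'bbabb'
  #14 SA[14]=1  'bbbaabaaabbbabb'
  #15 SA[15]=10  'bbbabb'

[7, 4, 8, 5, 13, 0, 9, 15, 6, 3, 12, 14, 2, 11, 1, 10]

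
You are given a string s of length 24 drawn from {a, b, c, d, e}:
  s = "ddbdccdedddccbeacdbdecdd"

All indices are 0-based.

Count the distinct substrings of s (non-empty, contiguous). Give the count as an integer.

269

sorted suffixes:
  #0 SA[0]=15  'acdbdecdd'
  #1 SA[1]=2  'bdccdedddccbeacdbdecdd'
  #2 SA[2]=18  'bdecdd'
  #3 SA[3]=13  'beacdbdecdd'
  #4 SA[4]=12  'cbeacdbdecdd'
  #5 SA[5]=11  'ccbeacdbdecdd'
  #6 SA[6]=4  'ccdedddccbeacdbdecdd'
  #7 SA[7]=16  'cdbdecdd'
  #8 SA[8]=21  'cdd'
  #9 SA[9]=5  'cdedddccbeacdbdecdd'
  #10 SA[10]=23  'd'
  #11 SA[11]=1  'dbdccdedddccbeacdbdecdd'
  #12 SA[12]=17  'dbdecdd'
  #13 SA[13]=10  'dccbeacdbdecdd'
  #14 SA[14]=3  'dccdedddccbeacdbdecdd'
  #15 SA[15]=22  'dd'
  #16 SA[16]=0  'ddbdccdedddccbeacdbdecdd'
  #17 SA[17]=9  'ddccbeacdbdecdd'
  #18 SA[18]=8  'dddccbeacdbdecdd'
  #19 SA[19]=19  'decdd'
  #20 SA[20]=6  'dedddccbeacdbdecdd'
  #21 SA[21]=14  'eacdbdecdd'
  #22 SA[22]=20  'ecdd'
  #23 SA[23]=7  'edddccbeacdbdecdd'

SA = [15, 2, 18, 13, 12, 11, 4, 16, 21, 5, 23, 1, 17, 10, 3, 22, 0, 9, 8, 19, 6, 14, 20, 7]
[i] adj suffixes → lcp
  [1] 15/2 → 0 ('')
  [2] 2/18 → 2 ('bd')
  [3] 18/13 → 1 ('b')
  [4] 13/12 → 0 ('')
  [5] 12/11 → 1 ('c')
  [6] 11/4 → 2 ('cc')
  [7] 4/16 → 1 ('c')
  [8] 16/21 → 2 ('cd')
  [9] 21/5 → 2 ('cd')
  [10] 5/23 → 0 ('')
  [11] 23/1 → 1 ('d')
  [12] 1/17 → 3 ('dbd')
  [13] 17/10 → 1 ('d')
  [14] 10/3 → 3 ('dcc')
  [15] 3/22 → 1 ('d')
  [16] 22/0 → 2 ('dd')
  [17] 0/9 → 2 ('dd')
  [18] 9/8 → 2 ('dd')
  [19] 8/19 → 1 ('d')
  [20] 19/6 → 2 ('de')
  [21] 6/14 → 0 ('')
  [22] 14/20 → 1 ('e')
  [23] 20/7 → 1 ('e')

n(n+1)/2 = 24·25/2 = 300
Σ LCP = 0 + 0 + 2 + 1 + 0 + 1 + 2 + 1 + 2 + 2 + 0 + 1 + 3 + 1 + 3 + 1 + 2 + 2 + 2 + 1 + 2 + 0 + 1 + 1 = 31
distinct = 300 − 31 = 269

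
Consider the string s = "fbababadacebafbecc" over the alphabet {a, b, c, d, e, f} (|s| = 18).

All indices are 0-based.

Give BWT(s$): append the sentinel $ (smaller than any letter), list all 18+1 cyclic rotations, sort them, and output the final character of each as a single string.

rank  rotation             last
    0  $fbababadacebafbecc  c
    1  ababadacebafbecc$fb  b
    2  abadacebafbecc$fbab  b
    3  acebafbecc$fbababad  d
    4  adacebafbecc$fbabab  b
    5  afbecc$fbababadaceb  b
    6  bababadacebafbecc$f  f
    7  babadacebafbecc$fba  a
    8  badacebafbecc$fbaba  a
    9  bafbecc$fbababadace  e
   10  becc$fbababadacebaf  f
   11  c$fbababadacebafbec  c
   12  cc$fbababadacebafbe  e
   13  cebafbecc$fbababada  a
   14  dacebafbecc$fbababa  a
   15  ebafbecc$fbababadac  c
   16  ecc$fbababadacebafb  b
   17  fbababadacebafbecc$  $
   18  fbecc$fbababadaceba  a

cbbdbbfaaefceaacb$a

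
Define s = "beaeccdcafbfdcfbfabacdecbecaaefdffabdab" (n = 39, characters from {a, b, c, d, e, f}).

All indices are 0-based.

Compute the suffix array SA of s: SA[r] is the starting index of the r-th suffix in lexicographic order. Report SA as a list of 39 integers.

rank | idx | suffix
   0 |  27 | aaefdffabdab
   1 |  37 | ab
   2 |  17 | abacdecbecaaefdffabdab
   3 |  34 | abdab
   4 |  19 | acdecbecaaefdffabdab
   5 |   2 | aeccdcafbfdcfbfabacdecbecaaefdffabdab
   6 |  28 | aefdffabdab
   7 |   8 | afbfdcfbfabacdecbecaaefdffabdab
   8 |  38 | b
   9 |  18 | bacdecbecaaefdffabdab
  10 |  35 | bdab
  11 |   0 | beaeccdcafbfdcfbfabacdecbecaaefdffabdab
  12 |  24 | becaaefdffabdab
  13 |  15 | bfabacdecbecaaefdffabdab
  14 |  10 | bfdcfbfabacdecbecaaefdffabdab
  15 |  26 | caaefdffabdab
  16 |   7 | cafbfdcfbfabacdecbecaaefdffabdab
  17 |  23 | cbecaaefdffabdab
  18 |   4 | ccdcafbfdcfbfabacdecbecaaefdffabdab
  19 |   5 | cdcafbfdcfbfabacdecbecaaefdffabdab
  20 |  20 | cdecbecaaefdffabdab
  21 |  13 | cfbfabacdecbecaaefdffabdab
  22 |  36 | dab
  23 |   6 | dcafbfdcfbfabacdecbecaaefdffabdab
  24 |  12 | dcfbfabacdecbecaaefdffabdab
  25 |  21 | decbecaaefdffabdab
  26 |  31 | dffabdab
  27 |   1 | eaeccdcafbfdcfbfabacdecbecaaefdffabdab
  28 |  25 | ecaaefdffabdab
  29 |  22 | ecbecaaefdffabdab
  30 |   3 | eccdcafbfdcfbfabacdecbecaaefdffabdab
  31 |  29 | efdffabdab
  32 |  16 | fabacdecbecaaefdffabdab
  33 |  33 | fabdab
  34 |  14 | fbfabacdecbecaaefdffabdab
  35 |   9 | fbfdcfbfabacdecbecaaefdffabdab
  36 |  11 | fdcfbfabacdecbecaaefdffabdab
  37 |  30 | fdffabdab
  38 |  32 | ffabdab

[27, 37, 17, 34, 19, 2, 28, 8, 38, 18, 35, 0, 24, 15, 10, 26, 7, 23, 4, 5, 20, 13, 36, 6, 12, 21, 31, 1, 25, 22, 3, 29, 16, 33, 14, 9, 11, 30, 32]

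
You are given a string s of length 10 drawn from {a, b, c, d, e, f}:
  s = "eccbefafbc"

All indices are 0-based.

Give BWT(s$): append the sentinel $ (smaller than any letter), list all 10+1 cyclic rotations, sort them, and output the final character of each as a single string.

rank  rotation     last
    0  $eccbefafbc  c
    1  afbc$eccbef  f
    2  bc$eccbefaf  f
    3  befafbc$ecc  c
    4  c$eccbefafb  b
    5  cbefafbc$ec  c
    6  ccbefafbc$e  e
    7  eccbefafbc$  $
    8  efafbc$eccb  b
    9  fafbc$eccbe  e
   10  fbc$eccbefa  a

cffcbce$bea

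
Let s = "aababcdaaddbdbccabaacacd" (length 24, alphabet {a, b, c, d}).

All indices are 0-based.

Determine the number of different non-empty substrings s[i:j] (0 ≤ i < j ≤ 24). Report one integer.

rank | idx | suffix
   0 |   0 | aababcdaaddbdbccabaacacd
   1 |  18 | aacacd
   2 |   7 | aaddbdbccabaacacd
   3 |  16 | abaacacd
   4 |   1 | ababcdaaddbdbccabaacacd
   5 |   3 | abcdaaddbdbccabaacacd
   6 |  19 | acacd
   7 |  21 | acd
   8 |   8 | addbdbccabaacacd
   9 |  17 | baacacd
  10 |   2 | babcdaaddbdbccabaacacd
  11 |  13 | bccabaacacd
  12 |   4 | bcdaaddbdbccabaacacd
  13 |  11 | bdbccabaacacd
  14 |  15 | cabaacacd
  15 |  20 | cacd
  16 |  14 | ccabaacacd
  17 |  22 | cd
  18 |   5 | cdaaddbdbccabaacacd
  19 |  23 | d
  20 |   6 | daaddbdbccabaacacd
  21 |  12 | dbccabaacacd
  22 |  10 | dbdbccabaacacd
  23 |   9 | ddbdbccabaacacd

SA = [0, 18, 7, 16, 1, 3, 19, 21, 8, 17, 2, 13, 4, 11, 15, 20, 14, 22, 5, 23, 6, 12, 10, 9]
[i] adj suffixes → lcp
  [1] 0/18 → 2 ('aa')
  [2] 18/7 → 2 ('aa')
  [3] 7/16 → 1 ('a')
  [4] 16/1 → 3 ('aba')
  [5] 1/3 → 2 ('ab')
  [6] 3/19 → 1 ('a')
  [7] 19/21 → 2 ('ac')
  [8] 21/8 → 1 ('a')
  [9] 8/17 → 0 ('')
  [10] 17/2 → 2 ('ba')
  [11] 2/13 → 1 ('b')
  [12] 13/4 → 2 ('bc')
  [13] 4/11 → 1 ('b')
  [14] 11/15 → 0 ('')
  [15] 15/20 → 2 ('ca')
  [16] 20/14 → 1 ('c')
  [17] 14/22 → 1 ('c')
  [18] 22/5 → 2 ('cd')
  [19] 5/23 → 0 ('')
  [20] 23/6 → 1 ('d')
  [21] 6/12 → 1 ('d')
  [22] 12/10 → 2 ('db')
  [23] 10/9 → 1 ('d')

n(n+1)/2 = 24·25/2 = 300
Σ LCP = 0 + 2 + 2 + 1 + 3 + 2 + 1 + 2 + 1 + 0 + 2 + 1 + 2 + 1 + 0 + 2 + 1 + 1 + 2 + 0 + 1 + 1 + 2 + 1 = 31
distinct = 300 − 31 = 269

269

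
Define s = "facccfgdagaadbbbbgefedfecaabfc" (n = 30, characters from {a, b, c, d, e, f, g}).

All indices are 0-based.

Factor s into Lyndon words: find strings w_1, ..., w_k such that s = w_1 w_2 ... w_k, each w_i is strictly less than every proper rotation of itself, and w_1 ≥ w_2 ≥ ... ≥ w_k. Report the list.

["f", "acccfgdag", "aadbbbbgefedfec", "aabfc"]

emit factor 1: 'f' (i=0, period=1)
emit factor 2: 'acccfgdag' (i=1, period=9)
emit factor 3: 'aadbbbbgefedfec' (i=10, period=15)
emit factor 4: 'aabfc' (i=25, period=5)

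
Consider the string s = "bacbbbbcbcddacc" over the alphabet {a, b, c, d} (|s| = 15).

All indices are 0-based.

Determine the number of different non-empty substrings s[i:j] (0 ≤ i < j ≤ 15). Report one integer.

103

rank→(start, suffix):
  0 → (1, 'acbbbbcbcddacc')
  1 → (12, 'acc')
  2 → (0, 'bacbbbbcbcddacc')
  3 → (3, 'bbbbcbcddacc')
  4 → (4, 'bbbcbcddacc')
  5 → (5, 'bbcbcddacc')
  6 → (6, 'bcbcddacc')
  7 → (8, 'bcddacc')
  8 → (14, 'c')
  9 → (2, 'cbbbbcbcddacc')
  10 → (7, 'cbcddacc')
  11 → (13, 'cc')
  12 → (9, 'cddacc')
  13 → (11, 'dacc')
  14 → (10, 'ddacc')

SA = [1, 12, 0, 3, 4, 5, 6, 8, 14, 2, 7, 13, 9, 11, 10]
[i] adj suffixes → lcp
  [1] 1/12 → 2 ('ac')
  [2] 12/0 → 0 ('')
  [3] 0/3 → 1 ('b')
  [4] 3/4 → 3 ('bbb')
  [5] 4/5 → 2 ('bb')
  [6] 5/6 → 1 ('b')
  [7] 6/8 → 2 ('bc')
  [8] 8/14 → 0 ('')
  [9] 14/2 → 1 ('c')
  [10] 2/7 → 2 ('cb')
  [11] 7/13 → 1 ('c')
  [12] 13/9 → 1 ('c')
  [13] 9/11 → 0 ('')
  [14] 11/10 → 1 ('d')

n(n+1)/2 = 15·16/2 = 120
Σ LCP = 0 + 2 + 0 + 1 + 3 + 2 + 1 + 2 + 0 + 1 + 2 + 1 + 1 + 0 + 1 = 17
distinct = 120 − 17 = 103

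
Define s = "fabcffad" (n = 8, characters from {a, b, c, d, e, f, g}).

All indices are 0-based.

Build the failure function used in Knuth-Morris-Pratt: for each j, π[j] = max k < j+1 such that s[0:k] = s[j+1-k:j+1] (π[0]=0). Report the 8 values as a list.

π[0] = 0
j=1 s[j]='a': π[1]=0 (border '')
j=2 s[j]='b': π[2]=0 (border '')
j=3 s[j]='c': π[3]=0 (border '')
j=4 s[j]='f': π[4]=1 (border 'f')
j=5 s[j]='f': k: 1→0; π[5]=1 (border 'f')
j=6 s[j]='a': π[6]=2 (border 'fa')
j=7 s[j]='d': k: 2→0; π[7]=0 (border '')

[0, 0, 0, 0, 1, 1, 2, 0]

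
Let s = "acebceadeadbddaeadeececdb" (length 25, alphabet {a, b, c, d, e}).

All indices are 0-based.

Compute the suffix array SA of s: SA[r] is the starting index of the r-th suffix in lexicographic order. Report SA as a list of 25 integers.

rank→(start, suffix):
  0 → (0, 'acebceadeadbddaeadeececdb')
  1 → (9, 'adbddaeadeececdb')
  2 → (6, 'adeadbddaeadeececdb')
  3 → (16, 'adeececdb')
  4 → (14, 'aeadeececdb')
  5 → (24, 'b')
  6 → (3, 'bceadeadbddaeadeececdb')
  7 → (11, 'bddaeadeececdb')
  8 → (22, 'cdb')
  9 → (4, 'ceadeadbddaeadeececdb')
  10 → (1, 'cebceadeadbddaeadeececdb')
  11 → (20, 'cecdb')
  12 → (13, 'daeadeececdb')
  13 → (23, 'db')
  14 → (10, 'dbddaeadeececdb')
  15 → (12, 'ddaeadeececdb')
  16 → (7, 'deadbddaeadeececdb')
  17 → (17, 'deececdb')
  18 → (8, 'eadbddaeadeececdb')
  19 → (5, 'eadeadbddaeadeececdb')
  20 → (15, 'eadeececdb')
  21 → (2, 'ebceadeadbddaeadeececdb')
  22 → (21, 'ecdb')
  23 → (19, 'ececdb')
  24 → (18, 'eececdb')

[0, 9, 6, 16, 14, 24, 3, 11, 22, 4, 1, 20, 13, 23, 10, 12, 7, 17, 8, 5, 15, 2, 21, 19, 18]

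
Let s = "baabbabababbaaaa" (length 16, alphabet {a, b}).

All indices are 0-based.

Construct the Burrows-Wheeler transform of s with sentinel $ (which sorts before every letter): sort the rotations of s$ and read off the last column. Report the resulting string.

aaaabbbbbab$baaaa

rank  rotation           last
    0  $baabbabababbaaaa  a
    1  a$baabbabababbaaa  a
    2  aa$baabbabababbaa  a
    3  aaa$baabbabababba  a
    4  aaaa$baabbabababb  b
    5  aabbabababbaaaa$b  b
    6  abababbaaaa$baabb  b
    7  ababbaaaa$baabbab  b
    8  abbaaaa$baabbabab  b
    9  abbabababbaaaa$ba  a
   10  baaaa$baabbababab  b
   11  baabbabababbaaaa$  $
   12  babababbaaaa$baab  b
   13  bababbaaaa$baabba  a
   14  babbaaaa$baabbaba  a
   15  bbaaaa$baabbababa  a
   16  bbabababbaaaa$baa  a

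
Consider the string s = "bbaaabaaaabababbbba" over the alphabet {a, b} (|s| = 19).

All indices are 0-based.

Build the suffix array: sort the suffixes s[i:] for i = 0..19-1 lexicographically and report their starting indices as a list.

rank | idx | suffix
   0 |  18 | a
   1 |   6 | aaaabababbbba
   2 |   2 | aaabaaaabababbbba
   3 |   7 | aaabababbbba
   4 |   3 | aabaaaabababbbba
   5 |   8 | aabababbbba
   6 |   4 | abaaaabababbbba
   7 |   9 | abababbbba
   8 |  11 | ababbbba
   9 |  13 | abbbba
  10 |  17 | ba
  11 |   5 | baaaabababbbba
  12 |   1 | baaabaaaabababbbba
  13 |  10 | bababbbba
  14 |  12 | babbbba
  15 |  16 | bba
  16 |   0 | bbaaabaaaabababbbba
  17 |  15 | bbba
  18 |  14 | bbbba

[18, 6, 2, 7, 3, 8, 4, 9, 11, 13, 17, 5, 1, 10, 12, 16, 0, 15, 14]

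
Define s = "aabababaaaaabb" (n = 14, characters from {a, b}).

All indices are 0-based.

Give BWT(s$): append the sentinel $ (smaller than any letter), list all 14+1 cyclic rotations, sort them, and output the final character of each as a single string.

rank  rotation         last
    0  $aabababaaaaabb  b
    1  aaaaabb$aababab  b
    2  aaaabb$aabababa  a
    3  aaabb$aabababaa  a
    4  aabababaaaaabb$  $
    5  aabb$aabababaaa  a
    6  abaaaaabb$aabab  b
    7  ababaaaaabb$aab  b
    8  abababaaaaabb$a  a
    9  abb$aabababaaaa  a
   10  b$aabababaaaaab  b
   11  baaaaabb$aababa  a
   12  babaaaaabb$aaba  a
   13  bababaaaaabb$aa  a
   14  bb$aabababaaaaa  a

bbaa$abbaabaaaa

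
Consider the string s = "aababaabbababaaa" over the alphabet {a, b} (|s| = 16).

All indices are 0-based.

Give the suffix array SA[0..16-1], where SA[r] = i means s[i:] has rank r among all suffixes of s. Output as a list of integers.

rank→(start, suffix):
  0 → (15, 'a')
  1 → (14, 'aa')
  2 → (13, 'aaa')
  3 → (0, 'aababaabbababaaa')
  4 → (5, 'aabbababaaa')
  5 → (11, 'abaaa')
  6 → (3, 'abaabbababaaa')
  7 → (9, 'ababaaa')
  8 → (1, 'ababaabbababaaa')
  9 → (6, 'abbababaaa')
  10 → (12, 'baaa')
  11 → (4, 'baabbababaaa')
  12 → (10, 'babaaa')
  13 → (2, 'babaabbababaaa')
  14 → (8, 'bababaaa')
  15 → (7, 'bbababaaa')

[15, 14, 13, 0, 5, 11, 3, 9, 1, 6, 12, 4, 10, 2, 8, 7]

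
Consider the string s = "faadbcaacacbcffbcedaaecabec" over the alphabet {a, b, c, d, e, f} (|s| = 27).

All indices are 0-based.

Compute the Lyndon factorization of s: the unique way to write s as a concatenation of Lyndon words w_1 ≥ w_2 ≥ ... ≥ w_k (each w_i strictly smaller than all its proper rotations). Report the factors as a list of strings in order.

emit factor 1: 'f' (i=0, period=1)
emit factor 2: 'aadbc' (i=1, period=5)
emit factor 3: 'aacacbcffbcedaaecabec' (i=6, period=21)

["f", "aadbc", "aacacbcffbcedaaecabec"]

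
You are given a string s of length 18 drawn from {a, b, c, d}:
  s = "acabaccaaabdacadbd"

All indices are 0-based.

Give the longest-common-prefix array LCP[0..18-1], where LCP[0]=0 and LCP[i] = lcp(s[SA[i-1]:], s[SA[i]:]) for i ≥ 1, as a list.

rank→(start, suffix):
  0 → (7, 'aaabdacadbd')
  1 → (8, 'aabdacadbd')
  2 → (2, 'abaccaaabdacadbd')
  3 → (9, 'abdacadbd')
  4 → (0, 'acabaccaaabdacadbd')
  5 → (12, 'acadbd')
  6 → (4, 'accaaabdacadbd')
  7 → (14, 'adbd')
  8 → (3, 'baccaaabdacadbd')
  9 → (16, 'bd')
  10 → (10, 'bdacadbd')
  11 → (6, 'caaabdacadbd')
  12 → (1, 'cabaccaaabdacadbd')
  13 → (13, 'cadbd')
  14 → (5, 'ccaaabdacadbd')
  15 → (17, 'd')
  16 → (11, 'dacadbd')
  17 → (15, 'dbd')

SA = [7, 8, 2, 9, 0, 12, 4, 14, 3, 16, 10, 6, 1, 13, 5, 17, 11, 15]
rank  pair      lcp
   1  s[7:],s[8:]  2  'aa'
   2  s[8:],s[2:]  1  'a'
   3  s[2:],s[9:]  2  'ab'
   4  s[9:],s[0:]  1  'a'
   5  s[0:],s[12:]  3  'aca'
   6  s[12:],s[4:]  2  'ac'
   7  s[4:],s[14:]  1  'a'
   8  s[14:],s[3:]  0  ''
   9  s[3:],s[16:]  1  'b'
  10  s[16:],s[10:]  2  'bd'
  11  s[10:],s[6:]  0  ''
  12  s[6:],s[1:]  2  'ca'
  13  s[1:],s[13:]  2  'ca'
  14  s[13:],s[5:]  1  'c'
  15  s[5:],s[17:]  0  ''
  16  s[17:],s[11:]  1  'd'
  17  s[11:],s[15:]  1  'd'

[0, 2, 1, 2, 1, 3, 2, 1, 0, 1, 2, 0, 2, 2, 1, 0, 1, 1]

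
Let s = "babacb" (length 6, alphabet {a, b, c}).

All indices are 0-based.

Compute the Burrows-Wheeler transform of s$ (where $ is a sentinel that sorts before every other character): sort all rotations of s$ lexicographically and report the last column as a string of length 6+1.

bbbc$aa

rank  rotation last
    0  $babacb  b
    1  abacb$b  b
    2  acb$bab  b
    3  b$babac  c
    4  babacb$  $
    5  bacb$ba  a
    6  cb$baba  a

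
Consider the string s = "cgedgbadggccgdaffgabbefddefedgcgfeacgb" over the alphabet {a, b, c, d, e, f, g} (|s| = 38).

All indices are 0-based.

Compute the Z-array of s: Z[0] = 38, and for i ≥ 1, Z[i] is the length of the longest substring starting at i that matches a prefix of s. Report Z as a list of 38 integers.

Z[0]=38
i=1: outside box; Z[1]=0
i=2: outside box; Z[2]=0
i=3: outside box; Z[3]=0
i=4: outside box; Z[4]=0
i=5: outside box; Z[5]=0
i=6: outside box; Z[6]=0
i=7: outside box; Z[7]=0
i=8: outside box; Z[8]=0
i=9: outside box; Z[9]=0
i=10: outside box; Z[10]=1 extend→box=[10,11)
i=11: outside box; Z[11]=2 extend→box=[11,13)
i=12: min(r-i=1, Z[1]=0)=0; Z[12]=0
i=13: outside box; Z[13]=0
i=14: outside box; Z[14]=0
i=15: outside box; Z[15]=0
i=16: outside box; Z[16]=0
i=17: outside box; Z[17]=0
i=18: outside box; Z[18]=0
i=19: outside box; Z[19]=0
i=20: outside box; Z[20]=0
i=21: outside box; Z[21]=0
i=22: outside box; Z[22]=0
i=23: outside box; Z[23]=0
i=24: outside box; Z[24]=0
i=25: outside box; Z[25]=0
i=26: outside box; Z[26]=0
i=27: outside box; Z[27]=0
i=28: outside box; Z[28]=0
i=29: outside box; Z[29]=0
i=30: outside box; Z[30]=2 extend→box=[30,32)
i=31: min(r-i=1, Z[1]=0)=0; Z[31]=0
i=32: outside box; Z[32]=0
i=33: outside box; Z[33]=0
i=34: outside box; Z[34]=0
i=35: outside box; Z[35]=2 extend→box=[35,37)
i=36: min(r-i=1, Z[1]=0)=0; Z[36]=0
i=37: outside box; Z[37]=0

[38, 0, 0, 0, 0, 0, 0, 0, 0, 0, 1, 2, 0, 0, 0, 0, 0, 0, 0, 0, 0, 0, 0, 0, 0, 0, 0, 0, 0, 0, 2, 0, 0, 0, 0, 2, 0, 0]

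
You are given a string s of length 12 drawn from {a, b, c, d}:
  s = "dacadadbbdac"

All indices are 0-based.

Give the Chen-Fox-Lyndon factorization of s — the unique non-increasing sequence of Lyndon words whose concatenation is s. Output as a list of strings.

emit factor 1: 'd' (i=0, period=1)
emit factor 2: 'acadadbbd' (i=1, period=9)
emit factor 3: 'ac' (i=10, period=2)

["d", "acadadbbd", "ac"]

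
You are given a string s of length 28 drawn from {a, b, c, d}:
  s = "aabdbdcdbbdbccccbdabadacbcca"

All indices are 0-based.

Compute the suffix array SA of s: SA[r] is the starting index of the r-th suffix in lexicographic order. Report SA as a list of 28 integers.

sorted suffixes:
  #0 SA[0]=27  'a'
  #1 SA[1]=0  'aabdbdcdbbdbccccbdabadacbcca'
  #2 SA[2]=18  'abadacbcca'
  #3 SA[3]=1  'abdbdcdbbdbccccbdabadacbcca'
  #4 SA[4]=22  'acbcca'
  #5 SA[5]=20  'adacbcca'
  #6 SA[6]=19  'badacbcca'
  #7 SA[7]=8  'bbdbccccbdabadacbcca'
  #8 SA[8]=24  'bcca'
  #9 SA[9]=11  'bccccbdabadacbcca'
  #10 SA[10]=16  'bdabadacbcca'
  #11 SA[11]=9  'bdbccccbdabadacbcca'
  #12 SA[12]=2  'bdbdcdbbdbccccbdabadacbcca'
  #13 SA[13]=4  'bdcdbbdbccccbdabadacbcca'
  #14 SA[14]=26  'ca'
  #15 SA[15]=23  'cbcca'
  #16 SA[16]=15  'cbdabadacbcca'
  #17 SA[17]=25  'cca'
  #18 SA[18]=14  'ccbdabadacbcca'
  #19 SA[19]=13  'cccbdabadacbcca'
  #20 SA[20]=12  'ccccbdabadacbcca'
  #21 SA[21]=6  'cdbbdbccccbdabadacbcca'
  #22 SA[22]=17  'dabadacbcca'
  #23 SA[23]=21  'dacbcca'
  #24 SA[24]=7  'dbbdbccccbdabadacbcca'
  #25 SA[25]=10  'dbccccbdabadacbcca'
  #26 SA[26]=3  'dbdcdbbdbccccbdabadacbcca'
  #27 SA[27]=5  'dcdbbdbccccbdabadacbcca'

[27, 0, 18, 1, 22, 20, 19, 8, 24, 11, 16, 9, 2, 4, 26, 23, 15, 25, 14, 13, 12, 6, 17, 21, 7, 10, 3, 5]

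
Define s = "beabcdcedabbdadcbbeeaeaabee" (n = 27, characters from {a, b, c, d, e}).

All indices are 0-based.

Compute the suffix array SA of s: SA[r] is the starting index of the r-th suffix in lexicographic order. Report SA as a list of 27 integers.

rank | idx | suffix
   0 |  22 | aabee
   1 |   9 | abbdadcbbeeaeaabee
   2 |   2 | abcdcedabbdadcbbeeaeaabee
   3 |  23 | abee
   4 |  13 | adcbbeeaeaabee
   5 |  20 | aeaabee
   6 |  10 | bbdadcbbeeaeaabee
   7 |  16 | bbeeaeaabee
   8 |   3 | bcdcedabbdadcbbeeaeaabee
   9 |  11 | bdadcbbeeaeaabee
  10 |   0 | beabcdcedabbdadcbbeeaeaabee
  11 |  24 | bee
  12 |  17 | beeaeaabee
  13 |  15 | cbbeeaeaabee
  14 |   4 | cdcedabbdadcbbeeaeaabee
  15 |   6 | cedabbdadcbbeeaeaabee
  16 |   8 | dabbdadcbbeeaeaabee
  17 |  12 | dadcbbeeaeaabee
  18 |  14 | dcbbeeaeaabee
  19 |   5 | dcedabbdadcbbeeaeaabee
  20 |  26 | e
  21 |  21 | eaabee
  22 |   1 | eabcdcedabbdadcbbeeaeaabee
  23 |  19 | eaeaabee
  24 |   7 | edabbdadcbbeeaeaabee
  25 |  25 | ee
  26 |  18 | eeaeaabee

[22, 9, 2, 23, 13, 20, 10, 16, 3, 11, 0, 24, 17, 15, 4, 6, 8, 12, 14, 5, 26, 21, 1, 19, 7, 25, 18]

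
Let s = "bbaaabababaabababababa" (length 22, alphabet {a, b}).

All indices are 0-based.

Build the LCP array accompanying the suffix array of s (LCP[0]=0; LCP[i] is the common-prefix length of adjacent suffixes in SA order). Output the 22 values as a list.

sorted suffixes:
  #0 SA[0]=21  'a'
  #1 SA[1]=2  'aaabababaabababababa'
  #2 SA[2]=3  'aabababaabababababa'
  #3 SA[3]=10  'aabababababa'
  #4 SA[4]=19  'aba'
  #5 SA[5]=8  'abaabababababa'
  #6 SA[6]=17  'ababa'
  #7 SA[7]=6  'ababaabababababa'
  #8 SA[8]=15  'abababa'
  #9 SA[9]=4  'abababaabababababa'
  #10 SA[10]=13  'ababababa'
  #11 SA[11]=11  'abababababa'
  #12 SA[12]=20  'ba'
  #13 SA[13]=1  'baaabababaabababababa'
  #14 SA[14]=9  'baabababababa'
  #15 SA[15]=18  'baba'
  #16 SA[16]=7  'babaabababababa'
  #17 SA[17]=16  'bababa'
  #18 SA[18]=5  'bababaabababababa'
  #19 SA[19]=14  'babababa'
  #20 SA[20]=12  'bababababa'
  #21 SA[21]=0  'bbaaabababaabababababa'

SA = [21, 2, 3, 10, 19, 8, 17, 6, 15, 4, 13, 11, 20, 1, 9, 18, 7, 16, 5, 14, 12, 0]
i: (SA[i-1],SA[i]) lcp shared
  1: (21,2) 1 'a'
  2: (2,3) 2 'aa'
  3: (3,10) 8 'aabababa'
  4: (10,19) 1 'a'
  5: (19,8) 3 'aba'
  6: (8,17) 3 'aba'
  7: (17,6) 5 'ababa'
  8: (6,15) 5 'ababa'
  9: (15,4) 7 'abababa'
  10: (4,13) 7 'abababa'
  11: (13,11) 9 'ababababa'
  12: (11,20) 0 ''
  13: (20,1) 2 'ba'
  14: (1,9) 3 'baa'
  15: (9,18) 2 'ba'
  16: (18,7) 4 'baba'
  17: (7,16) 4 'baba'
  18: (16,5) 6 'bababa'
  19: (5,14) 6 'bababa'
  20: (14,12) 8 'babababa'
  21: (12,0) 1 'b'

[0, 1, 2, 8, 1, 3, 3, 5, 5, 7, 7, 9, 0, 2, 3, 2, 4, 4, 6, 6, 8, 1]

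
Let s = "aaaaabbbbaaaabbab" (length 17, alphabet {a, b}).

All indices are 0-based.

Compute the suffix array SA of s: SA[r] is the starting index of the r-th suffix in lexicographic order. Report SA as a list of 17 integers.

[0, 9, 1, 10, 2, 11, 3, 15, 12, 4, 16, 8, 14, 7, 13, 6, 5]

rank | idx | suffix
   0 |   0 | aaaaabbbbaaaabbab
   1 |   9 | aaaabbab
   2 |   1 | aaaabbbbaaaabbab
   3 |  10 | aaabbab
   4 |   2 | aaabbbbaaaabbab
   5 |  11 | aabbab
   6 |   3 | aabbbbaaaabbab
   7 |  15 | ab
   8 |  12 | abbab
   9 |   4 | abbbbaaaabbab
  10 |  16 | b
  11 |   8 | baaaabbab
  12 |  14 | bab
  13 |   7 | bbaaaabbab
  14 |  13 | bbab
  15 |   6 | bbbaaaabbab
  16 |   5 | bbbbaaaabbab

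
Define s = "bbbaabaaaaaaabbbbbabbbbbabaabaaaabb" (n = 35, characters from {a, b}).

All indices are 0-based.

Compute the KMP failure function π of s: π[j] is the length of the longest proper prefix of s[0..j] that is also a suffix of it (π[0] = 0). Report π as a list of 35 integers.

[0, 1, 2, 0, 0, 1, 0, 0, 0, 0, 0, 0, 0, 1, 2, 3, 3, 3, 4, 1, 2, 3, 3, 3, 4, 1, 0, 0, 1, 0, 0, 0, 0, 1, 2]

π[0] = 0
j=1 s[j]='b': π[1]=1 (border 'b')
j=2 s[j]='b': π[2]=2 (border 'bb')
j=3 s[j]='a': k: 2→1→0; π[3]=0 (border '')
j=4 s[j]='a': π[4]=0 (border '')
j=5 s[j]='b': π[5]=1 (border 'b')
j=6 s[j]='a': k: 1→0; π[6]=0 (border '')
j=7 s[j]='a': π[7]=0 (border '')
j=8 s[j]='a': π[8]=0 (border '')
j=9 s[j]='a': π[9]=0 (border '')
j=10 s[j]='a': π[10]=0 (border '')
j=11 s[j]='a': π[11]=0 (border '')
j=12 s[j]='a': π[12]=0 (border '')
j=13 s[j]='b': π[13]=1 (border 'b')
j=14 s[j]='b': π[14]=2 (border 'bb')
j=15 s[j]='b': π[15]=3 (border 'bbb')
j=16 s[j]='b': k: 3→2; π[16]=3 (border 'bbb')
j=17 s[j]='b': k: 3→2; π[17]=3 (border 'bbb')
j=18 s[j]='a': π[18]=4 (border 'bbba')
j=19 s[j]='b': k: 4→0; π[19]=1 (border 'b')
j=20 s[j]='b': π[20]=2 (border 'bb')
j=21 s[j]='b': π[21]=3 (border 'bbb')
j=22 s[j]='b': k: 3→2; π[22]=3 (border 'bbb')
j=23 s[j]='b': k: 3→2; π[23]=3 (border 'bbb')
j=24 s[j]='a': π[24]=4 (border 'bbba')
j=25 s[j]='b': k: 4→0; π[25]=1 (border 'b')
j=26 s[j]='a': k: 1→0; π[26]=0 (border '')
j=27 s[j]='a': π[27]=0 (border '')
j=28 s[j]='b': π[28]=1 (border 'b')
j=29 s[j]='a': k: 1→0; π[29]=0 (border '')
j=30 s[j]='a': π[30]=0 (border '')
j=31 s[j]='a': π[31]=0 (border '')
j=32 s[j]='a': π[32]=0 (border '')
j=33 s[j]='b': π[33]=1 (border 'b')
j=34 s[j]='b': π[34]=2 (border 'bb')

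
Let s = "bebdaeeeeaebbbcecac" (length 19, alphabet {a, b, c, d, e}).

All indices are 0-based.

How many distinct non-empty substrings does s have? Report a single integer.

sorted suffixes:
  #0 SA[0]=17  'ac'
  #1 SA[1]=9  'aebbbcecac'
  #2 SA[2]=4  'aeeeeaebbbcecac'
  #3 SA[3]=11  'bbbcecac'
  #4 SA[4]=12  'bbcecac'
  #5 SA[5]=13  'bcecac'
  #6 SA[6]=2  'bdaeeeeaebbbcecac'
  #7 SA[7]=0  'bebdaeeeeaebbbcecac'
  #8 SA[8]=18  'c'
  #9 SA[9]=16  'cac'
  #10 SA[10]=14  'cecac'
  #11 SA[11]=3  'daeeeeaebbbcecac'
  #12 SA[12]=8  'eaebbbcecac'
  #13 SA[13]=10  'ebbbcecac'
  #14 SA[14]=1  'ebdaeeeeaebbbcecac'
  #15 SA[15]=15  'ecac'
  #16 SA[16]=7  'eeaebbbcecac'
  #17 SA[17]=6  'eeeaebbbcecac'
  #18 SA[18]=5  'eeeeaebbbcecac'

SA = [17, 9, 4, 11, 12, 13, 2, 0, 18, 16, 14, 3, 8, 10, 1, 15, 7, 6, 5]
i: (SA[i-1],SA[i]) lcp shared
  1: (17,9) 1 'a'
  2: (9,4) 2 'ae'
  3: (4,11) 0 ''
  4: (11,12) 2 'bb'
  5: (12,13) 1 'b'
  6: (13,2) 1 'b'
  7: (2,0) 1 'b'
  8: (0,18) 0 ''
  9: (18,16) 1 'c'
  10: (16,14) 1 'c'
  11: (14,3) 0 ''
  12: (3,8) 0 ''
  13: (8,10) 1 'e'
  14: (10,1) 2 'eb'
  15: (1,15) 1 'e'
  16: (15,7) 1 'e'
  17: (7,6) 2 'ee'
  18: (6,5) 3 'eee'

n(n+1)/2 = 19·20/2 = 190
Σ LCP = 0 + 1 + 2 + 0 + 2 + 1 + 1 + 1 + 0 + 1 + 1 + 0 + 0 + 1 + 2 + 1 + 1 + 2 + 3 = 20
distinct = 190 − 20 = 170

170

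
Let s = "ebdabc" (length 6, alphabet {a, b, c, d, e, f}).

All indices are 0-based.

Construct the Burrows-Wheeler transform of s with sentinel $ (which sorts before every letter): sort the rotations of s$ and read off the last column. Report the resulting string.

rank  rotation last
    0  $ebdabc  c
    1  abc$ebd  d
    2  bc$ebda  a
    3  bdabc$e  e
    4  c$ebdab  b
    5  dabc$eb  b
    6  ebdabc$  $

cdaebb$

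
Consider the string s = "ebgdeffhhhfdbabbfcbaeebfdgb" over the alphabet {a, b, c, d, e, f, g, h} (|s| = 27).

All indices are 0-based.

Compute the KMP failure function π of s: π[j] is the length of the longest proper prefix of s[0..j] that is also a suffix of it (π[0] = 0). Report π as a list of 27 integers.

[0, 0, 0, 0, 1, 0, 0, 0, 0, 0, 0, 0, 0, 0, 0, 0, 0, 0, 0, 0, 1, 1, 2, 0, 0, 0, 0]

π[0] = 0
j=1 s[j]='b': π[1]=0 (border '')
j=2 s[j]='g': π[2]=0 (border '')
j=3 s[j]='d': π[3]=0 (border '')
j=4 s[j]='e': π[4]=1 (border 'e')
j=5 s[j]='f': k: 1→0; π[5]=0 (border '')
j=6 s[j]='f': π[6]=0 (border '')
j=7 s[j]='h': π[7]=0 (border '')
j=8 s[j]='h': π[8]=0 (border '')
j=9 s[j]='h': π[9]=0 (border '')
j=10 s[j]='f': π[10]=0 (border '')
j=11 s[j]='d': π[11]=0 (border '')
j=12 s[j]='b': π[12]=0 (border '')
j=13 s[j]='a': π[13]=0 (border '')
j=14 s[j]='b': π[14]=0 (border '')
j=15 s[j]='b': π[15]=0 (border '')
j=16 s[j]='f': π[16]=0 (border '')
j=17 s[j]='c': π[17]=0 (border '')
j=18 s[j]='b': π[18]=0 (border '')
j=19 s[j]='a': π[19]=0 (border '')
j=20 s[j]='e': π[20]=1 (border 'e')
j=21 s[j]='e': k: 1→0; π[21]=1 (border 'e')
j=22 s[j]='b': π[22]=2 (border 'eb')
j=23 s[j]='f': k: 2→0; π[23]=0 (border '')
j=24 s[j]='d': π[24]=0 (border '')
j=25 s[j]='g': π[25]=0 (border '')
j=26 s[j]='b': π[26]=0 (border '')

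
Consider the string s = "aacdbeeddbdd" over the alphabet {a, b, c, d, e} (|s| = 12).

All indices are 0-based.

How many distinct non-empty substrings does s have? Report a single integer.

rank→(start, suffix):
  0 → (0, 'aacdbeeddbdd')
  1 → (1, 'acdbeeddbdd')
  2 → (9, 'bdd')
  3 → (4, 'beeddbdd')
  4 → (2, 'cdbeeddbdd')
  5 → (11, 'd')
  6 → (8, 'dbdd')
  7 → (3, 'dbeeddbdd')
  8 → (10, 'dd')
  9 → (7, 'ddbdd')
  10 → (6, 'eddbdd')
  11 → (5, 'eeddbdd')

SA = [0, 1, 9, 4, 2, 11, 8, 3, 10, 7, 6, 5]
i: (SA[i-1],SA[i]) lcp shared
  1: (0,1) 1 'a'
  2: (1,9) 0 ''
  3: (9,4) 1 'b'
  4: (4,2) 0 ''
  5: (2,11) 0 ''
  6: (11,8) 1 'd'
  7: (8,3) 2 'db'
  8: (3,10) 1 'd'
  9: (10,7) 2 'dd'
  10: (7,6) 0 ''
  11: (6,5) 1 'e'

n(n+1)/2 = 12·13/2 = 78
Σ LCP = 0 + 1 + 0 + 1 + 0 + 0 + 1 + 2 + 1 + 2 + 0 + 1 = 9
distinct = 78 − 9 = 69

69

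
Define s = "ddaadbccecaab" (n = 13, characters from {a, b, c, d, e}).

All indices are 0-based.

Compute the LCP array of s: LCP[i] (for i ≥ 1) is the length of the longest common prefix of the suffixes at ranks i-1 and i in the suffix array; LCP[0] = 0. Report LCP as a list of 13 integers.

rank→(start, suffix):
  0 → (10, 'aab')
  1 → (2, 'aadbccecaab')
  2 → (11, 'ab')
  3 → (3, 'adbccecaab')
  4 → (12, 'b')
  5 → (5, 'bccecaab')
  6 → (9, 'caab')
  7 → (6, 'ccecaab')
  8 → (7, 'cecaab')
  9 → (1, 'daadbccecaab')
  10 → (4, 'dbccecaab')
  11 → (0, 'ddaadbccecaab')
  12 → (8, 'ecaab')

SA = [10, 2, 11, 3, 12, 5, 9, 6, 7, 1, 4, 0, 8]
i: (SA[i-1],SA[i]) lcp shared
  1: (10,2) 2 'aa'
  2: (2,11) 1 'a'
  3: (11,3) 1 'a'
  4: (3,12) 0 ''
  5: (12,5) 1 'b'
  6: (5,9) 0 ''
  7: (9,6) 1 'c'
  8: (6,7) 1 'c'
  9: (7,1) 0 ''
  10: (1,4) 1 'd'
  11: (4,0) 1 'd'
  12: (0,8) 0 ''

[0, 2, 1, 1, 0, 1, 0, 1, 1, 0, 1, 1, 0]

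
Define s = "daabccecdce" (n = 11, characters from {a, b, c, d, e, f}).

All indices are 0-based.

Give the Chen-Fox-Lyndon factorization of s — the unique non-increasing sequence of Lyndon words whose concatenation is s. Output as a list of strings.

["d", "aabccecdce"]

emit factor 1: 'd' (i=0, period=1)
emit factor 2: 'aabccecdce' (i=1, period=10)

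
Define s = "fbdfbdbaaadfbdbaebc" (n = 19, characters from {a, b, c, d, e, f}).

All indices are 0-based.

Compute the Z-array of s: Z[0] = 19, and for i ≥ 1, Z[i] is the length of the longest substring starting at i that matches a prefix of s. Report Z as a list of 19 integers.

[19, 0, 0, 3, 0, 0, 0, 0, 0, 0, 0, 3, 0, 0, 0, 0, 0, 0, 0]

Z[0]=19
i=1: outside box; Z[1]=0
i=2: outside box; Z[2]=0
i=3: outside box; Z[3]=3 scan→box=[3,6)
i=4: min(r-i=2, Z[1]=0)=0; Z[4]=0
i=5: min(r-i=1, Z[2]=0)=0; Z[5]=0
i=6: outside box; Z[6]=0
i=7: outside box; Z[7]=0
i=8: outside box; Z[8]=0
i=9: outside box; Z[9]=0
i=10: outside box; Z[10]=0
i=11: outside box; Z[11]=3 scan→box=[11,14)
i=12: min(r-i=2, Z[1]=0)=0; Z[12]=0
i=13: min(r-i=1, Z[2]=0)=0; Z[13]=0
i=14: outside box; Z[14]=0
i=15: outside box; Z[15]=0
i=16: outside box; Z[16]=0
i=17: outside box; Z[17]=0
i=18: outside box; Z[18]=0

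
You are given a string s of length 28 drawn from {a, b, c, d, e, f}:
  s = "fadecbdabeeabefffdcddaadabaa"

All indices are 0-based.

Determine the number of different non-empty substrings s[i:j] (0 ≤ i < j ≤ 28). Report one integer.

374

rank→(start, suffix):
  0 → (27, 'a')
  1 → (26, 'aa')
  2 → (21, 'aadabaa')
  3 → (24, 'abaa')
  4 → (7, 'abeeabefffdcddaadabaa')
  5 → (11, 'abefffdcddaadabaa')
  6 → (22, 'adabaa')
  7 → (1, 'adecbdabeeabefffdcddaadabaa')
  8 → (25, 'baa')
  9 → (5, 'bdabeeabefffdcddaadabaa')
  10 → (8, 'beeabefffdcddaadabaa')
  11 → (12, 'befffdcddaadabaa')
  12 → (4, 'cbdabeeabefffdcddaadabaa')
  13 → (18, 'cddaadabaa')
  14 → (20, 'daadabaa')
  15 → (23, 'dabaa')
  16 → (6, 'dabeeabefffdcddaadabaa')
  17 → (17, 'dcddaadabaa')
  18 → (19, 'ddaadabaa')
  19 → (2, 'decbdabeeabefffdcddaadabaa')
  20 → (10, 'eabefffdcddaadabaa')
  21 → (3, 'ecbdabeeabefffdcddaadabaa')
  22 → (9, 'eeabefffdcddaadabaa')
  23 → (13, 'efffdcddaadabaa')
  24 → (0, 'fadecbdabeeabefffdcddaadabaa')
  25 → (16, 'fdcddaadabaa')
  26 → (15, 'ffdcddaadabaa')
  27 → (14, 'fffdcddaadabaa')

SA = [27, 26, 21, 24, 7, 11, 22, 1, 25, 5, 8, 12, 4, 18, 20, 23, 6, 17, 19, 2, 10, 3, 9, 13, 0, 16, 15, 14]
rank  pair      lcp
   1  s[27:],s[26:]  1  'a'
   2  s[26:],s[21:]  2  'aa'
   3  s[21:],s[24:]  1  'a'
   4  s[24:],s[7:]  2  'ab'
   5  s[7:],s[11:]  3  'abe'
   6  s[11:],s[22:]  1  'a'
   7  s[22:],s[1:]  2  'ad'
   8  s[1:],s[25:]  0  ''
   9  s[25:],s[5:]  1  'b'
  10  s[5:],s[8:]  1  'b'
  11  s[8:],s[12:]  2  'be'
  12  s[12:],s[4:]  0  ''
  13  s[4:],s[18:]  1  'c'
  14  s[18:],s[20:]  0  ''
  15  s[20:],s[23:]  2  'da'
  16  s[23:],s[6:]  3  'dab'
  17  s[6:],s[17:]  1  'd'
  18  s[17:],s[19:]  1  'd'
  19  s[19:],s[2:]  1  'd'
  20  s[2:],s[10:]  0  ''
  21  s[10:],s[3:]  1  'e'
  22  s[3:],s[9:]  1  'e'
  23  s[9:],s[13:]  1  'e'
  24  s[13:],s[0:]  0  ''
  25  s[0:],s[16:]  1  'f'
  26  s[16:],s[15:]  1  'f'
  27  s[15:],s[14:]  2  'ff'

n(n+1)/2 = 28·29/2 = 406
Σ LCP = 0 + 1 + 2 + 1 + 2 + 3 + 1 + 2 + 0 + 1 + 1 + 2 + 0 + 1 + 0 + 2 + 3 + 1 + 1 + 1 + 0 + 1 + 1 + 1 + 0 + 1 + 1 + 2 = 32
distinct = 406 − 32 = 374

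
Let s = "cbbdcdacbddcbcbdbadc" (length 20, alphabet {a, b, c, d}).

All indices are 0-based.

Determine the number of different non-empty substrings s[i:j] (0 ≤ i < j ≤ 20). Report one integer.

rank | idx | suffix
   0 |   6 | acbddcbcbdbadc
   1 |  17 | adc
   2 |  16 | badc
   3 |   1 | bbdcdacbddcbcbdbadc
   4 |  12 | bcbdbadc
   5 |  14 | bdbadc
   6 |   2 | bdcdacbddcbcbdbadc
   7 |   8 | bddcbcbdbadc
   8 |  19 | c
   9 |   0 | cbbdcdacbddcbcbdbadc
  10 |  11 | cbcbdbadc
  11 |  13 | cbdbadc
  12 |   7 | cbddcbcbdbadc
  13 |   4 | cdacbddcbcbdbadc
  14 |   5 | dacbddcbcbdbadc
  15 |  15 | dbadc
  16 |  18 | dc
  17 |  10 | dcbcbdbadc
  18 |   3 | dcdacbddcbcbdbadc
  19 |   9 | ddcbcbdbadc

SA = [6, 17, 16, 1, 12, 14, 2, 8, 19, 0, 11, 13, 7, 4, 5, 15, 18, 10, 3, 9]
i: (SA[i-1],SA[i]) lcp shared
  1: (6,17) 1 'a'
  2: (17,16) 0 ''
  3: (16,1) 1 'b'
  4: (1,12) 1 'b'
  5: (12,14) 1 'b'
  6: (14,2) 2 'bd'
  7: (2,8) 2 'bd'
  8: (8,19) 0 ''
  9: (19,0) 1 'c'
  10: (0,11) 2 'cb'
  11: (11,13) 2 'cb'
  12: (13,7) 3 'cbd'
  13: (7,4) 1 'c'
  14: (4,5) 0 ''
  15: (5,15) 1 'd'
  16: (15,18) 1 'd'
  17: (18,10) 2 'dc'
  18: (10,3) 2 'dc'
  19: (3,9) 1 'd'

n(n+1)/2 = 20·21/2 = 210
Σ LCP = 0 + 1 + 0 + 1 + 1 + 1 + 2 + 2 + 0 + 1 + 2 + 2 + 3 + 1 + 0 + 1 + 1 + 2 + 2 + 1 = 24
distinct = 210 − 24 = 186

186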